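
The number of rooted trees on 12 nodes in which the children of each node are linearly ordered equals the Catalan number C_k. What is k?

A rooted plane tree on 12 nodes has 11 edges, and such trees are counted by C_11.

11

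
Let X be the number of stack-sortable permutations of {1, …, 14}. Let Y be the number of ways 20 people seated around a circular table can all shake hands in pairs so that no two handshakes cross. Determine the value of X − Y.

2657644

Stack-sortable permutations are exactly the 231-avoiding ones, counted by C_n; here n = 14. So X = C_14 = 2674440.
Non-crossing handshake pairings of 2n people are counted by C_n; 20 people gives n = 10. So Y = C_10 = 16796.
X − Y = 2674440 − 16796 = 2657644.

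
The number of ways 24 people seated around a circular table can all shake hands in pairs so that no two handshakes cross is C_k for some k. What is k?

12

With 24 = 2·12 people, non-crossing handshake pairings are non-crossing perfect matchings on a circle, counted by C_12.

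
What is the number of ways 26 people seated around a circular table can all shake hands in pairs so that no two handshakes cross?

With 26 = 2·13 people, non-crossing handshake pairings are non-crossing perfect matchings on a circle, counted by C_13.
C_13 = C_12 · 2(2·12+1)/(12+2) = 208012 · 50/14 = 742900.

742900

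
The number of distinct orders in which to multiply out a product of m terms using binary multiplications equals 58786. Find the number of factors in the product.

12

Parenthesizations of m factors are counted by C_{m−1}. The Catalan number equal to 58786 is C_11.
So the index is 11, and the number of factors is 11 + 1 = 12.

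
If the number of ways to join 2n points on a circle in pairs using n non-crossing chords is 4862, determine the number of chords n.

Non-crossing pairings of 2n points on a circle are counted by C_n; 4862 = C_9.

9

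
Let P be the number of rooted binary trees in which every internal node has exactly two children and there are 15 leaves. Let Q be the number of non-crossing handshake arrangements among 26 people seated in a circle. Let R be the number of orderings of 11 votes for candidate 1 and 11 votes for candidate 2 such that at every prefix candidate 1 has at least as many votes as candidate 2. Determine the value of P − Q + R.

1990326

A full binary tree with L leaves has L−1 internal nodes and is counted by C_{L−1}; L = 15 gives C_14. So P = C_14 = 2674440.
Non-crossing handshake pairings of 2n people are counted by C_n; 26 people gives n = 13. So Q = C_13 = 742900.
Ballot sequences with n votes each where one side never trails are Dyck words, counted by C_n; here n = 11. So R = C_11 = 58786.
P − Q + R = 2674440 − 742900 + 58786 = 1990326.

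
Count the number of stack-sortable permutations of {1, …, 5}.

42

Stack-sortable permutations are exactly the 231-avoiding ones, counted by C_n; here n = 5.
C_5 = 42.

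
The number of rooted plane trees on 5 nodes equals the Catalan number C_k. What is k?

4

Rooted ordered (plane) trees on m nodes have m−1 edges and are counted by C_{m−1}; m = 5 gives C_4.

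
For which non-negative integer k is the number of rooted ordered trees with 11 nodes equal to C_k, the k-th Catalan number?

A rooted plane tree on 11 nodes has 10 edges, and such trees are counted by C_10.

10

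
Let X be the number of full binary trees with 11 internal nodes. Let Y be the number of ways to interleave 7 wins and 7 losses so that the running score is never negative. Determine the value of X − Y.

58357

Full binary trees with n internal nodes are counted by C_n; here n = 11. So X = C_11 = 58786.
Ballot sequences with n votes each where one side never trails are Dyck words, counted by C_n; here n = 7. So Y = C_7 = 429.
X − Y = 58786 − 429 = 58357.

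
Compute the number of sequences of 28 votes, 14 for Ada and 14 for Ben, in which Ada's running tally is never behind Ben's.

Ballot sequences with n votes each where one side never trails are Dyck words, counted by C_n; here n = 14.
C_14 = 2674440.

2674440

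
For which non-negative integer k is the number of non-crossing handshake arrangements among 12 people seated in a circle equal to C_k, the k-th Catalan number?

6

Non-crossing handshake pairings of 2n people are counted by C_n; 12 people gives n = 6.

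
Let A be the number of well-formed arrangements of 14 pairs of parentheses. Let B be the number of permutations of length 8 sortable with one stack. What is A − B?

2673010

Balanced strings of n pairs of brackets are counted by C_n; here n = 14. So A = C_14 = 2674440.
Stack-sortable permutations are exactly the 231-avoiding ones, counted by C_n; here n = 8. So B = C_8 = 1430.
A − B = 2674440 − 1430 = 2673010.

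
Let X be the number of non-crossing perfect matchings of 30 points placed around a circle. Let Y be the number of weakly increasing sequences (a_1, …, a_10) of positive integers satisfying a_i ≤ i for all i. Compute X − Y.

9678049

Pairing 30 circle points by 15 non-crossing chords gives C_15 matchings. So X = C_15 = 9694845.
Weakly increasing sequences with a_i ≤ i biject with Dyck paths of semilength 10, so there are C_10. So Y = C_10 = 16796.
X − Y = 9694845 − 16796 = 9678049.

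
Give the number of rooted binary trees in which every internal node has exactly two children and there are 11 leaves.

A full binary tree with L leaves has L−1 internal nodes and is counted by C_{L−1}; L = 11 gives C_10.
C_10 = C(20,10)/11 = 184756/11 = 16796.

16796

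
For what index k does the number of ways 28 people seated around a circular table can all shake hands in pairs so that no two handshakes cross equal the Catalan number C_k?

With 28 = 2·14 people, non-crossing handshake pairings are non-crossing perfect matchings on a circle, counted by C_14.

14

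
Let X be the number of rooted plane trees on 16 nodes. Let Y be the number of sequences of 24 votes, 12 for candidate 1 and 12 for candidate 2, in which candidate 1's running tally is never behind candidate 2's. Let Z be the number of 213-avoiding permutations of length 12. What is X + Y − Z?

9694845

Rooted ordered (plane) trees on m nodes have m−1 edges and are counted by C_{m−1}; m = 16 gives C_15. So X = C_15 = 9694845.
Ballot sequences with n votes each where one side never trails are Dyck words, counted by C_n; here n = 12. So Y = C_12 = 208012.
Permutations of [n] avoiding any single length-3 pattern are counted by C_n; here n = 12. So Z = C_12 = 208012.
X + Y − Z = 9694845 + 208012 − 208012 = 9694845.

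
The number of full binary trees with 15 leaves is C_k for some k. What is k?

A full binary tree with L leaves has L−1 internal nodes and is counted by C_{L−1}; L = 15 gives C_14.

14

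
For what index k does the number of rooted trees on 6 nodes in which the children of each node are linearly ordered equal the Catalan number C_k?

Rooted ordered (plane) trees on m nodes have m−1 edges and are counted by C_{m−1}; m = 6 gives C_5.

5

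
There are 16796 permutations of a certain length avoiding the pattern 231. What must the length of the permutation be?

Permutations of [n] avoiding a fixed length-3 pattern are counted by C_n; 16796 = C_10.

10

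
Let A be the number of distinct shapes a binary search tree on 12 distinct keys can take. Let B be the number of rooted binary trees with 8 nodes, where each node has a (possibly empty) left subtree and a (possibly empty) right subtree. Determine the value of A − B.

206582

There are C_n binary search tree shapes on n keys; with n = 12 that is C_12. So A = C_12 = 208012.
There are C_n binary search tree shapes on n keys; with n = 8 that is C_8. So B = C_8 = 1430.
A − B = 208012 − 1430 = 206582.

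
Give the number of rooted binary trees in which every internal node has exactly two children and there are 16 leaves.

Full binary trees with 16 leaves have 16−1 = 15 internal nodes, so there are C_15 of them.
C_15 = C_14 · 2(2·14+1)/(14+2) = 2674440 · 58/16 = 9694845.

9694845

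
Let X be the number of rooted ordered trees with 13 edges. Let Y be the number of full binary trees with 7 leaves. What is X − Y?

742768

Rooted ordered trees with n edges are counted by C_n; here n = 13. So X = C_13 = 742900.
Full binary trees with 7 leaves have 7−1 = 6 internal nodes, so there are C_6 of them. So Y = C_6 = 132.
X − Y = 742900 − 132 = 742768.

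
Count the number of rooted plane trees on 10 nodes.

A rooted plane tree on 10 nodes has 9 edges, and such trees are counted by C_9.
C_9 = C(18,9)/10 = 48620/10 = 4862.

4862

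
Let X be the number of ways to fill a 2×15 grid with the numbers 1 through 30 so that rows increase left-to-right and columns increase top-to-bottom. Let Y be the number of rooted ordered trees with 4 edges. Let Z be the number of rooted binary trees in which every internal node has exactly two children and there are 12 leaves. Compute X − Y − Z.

9636045

Standard Young tableaux of shape 2×n are counted by C_n; here n = 15. So X = C_15 = 9694845.
Rooted ordered trees with n edges are counted by C_n; here n = 4. So Y = C_4 = 14.
A full binary tree with L leaves has L−1 internal nodes and is counted by C_{L−1}; L = 12 gives C_11. So Z = C_11 = 58786.
X − Y − Z = 9694845 − 14 − 58786 = 9636045.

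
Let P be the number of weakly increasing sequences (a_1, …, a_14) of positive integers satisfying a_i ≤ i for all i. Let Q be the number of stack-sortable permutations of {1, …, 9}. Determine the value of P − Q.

Weakly increasing sequences with a_i ≤ i biject with Dyck paths of semilength 14, so there are C_14. So P = C_14 = 2674440.
By Knuth's characterisation, the stack-sortable permutations of length 9 are the 231-avoiders, numbering C_9. So Q = C_9 = 4862.
P − Q = 2674440 − 4862 = 2669578.

2669578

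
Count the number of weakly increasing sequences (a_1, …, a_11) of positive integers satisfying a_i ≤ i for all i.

Weakly increasing sequences with a_i ≤ i biject with Dyck paths of semilength 11, so there are C_11.
C_11 = 58786.

58786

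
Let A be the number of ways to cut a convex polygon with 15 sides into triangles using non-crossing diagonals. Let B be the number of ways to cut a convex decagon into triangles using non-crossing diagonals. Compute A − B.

A convex 15-gon is triangulated into 13 triangles, and the number of such triangulations is the Catalan number C_{15−2} = C_13. So A = C_13 = 742900.
A convex 10-gon is triangulated into 8 triangles, and the number of such triangulations is the Catalan number C_{10−2} = C_8. So B = C_8 = 1430.
A − B = 742900 − 1430 = 741470.

741470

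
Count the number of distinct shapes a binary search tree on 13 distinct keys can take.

Binary trees (left/right distinguished) on n nodes are counted by C_n; here n = 13.
C_13 = 742900.

742900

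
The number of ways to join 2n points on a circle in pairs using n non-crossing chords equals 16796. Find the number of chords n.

10

Non-crossing pairings of 2n points on a circle are counted by C_n, and C_10 = 16796.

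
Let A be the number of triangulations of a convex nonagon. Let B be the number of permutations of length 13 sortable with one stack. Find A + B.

743329

A convex 9-gon is triangulated into 7 triangles, and the number of such triangulations is the Catalan number C_{9−2} = C_7. So A = C_7 = 429.
Stack-sortable permutations are exactly the 231-avoiding ones, counted by C_n; here n = 13. So B = C_13 = 742900.
A + B = 429 + 742900 = 743329.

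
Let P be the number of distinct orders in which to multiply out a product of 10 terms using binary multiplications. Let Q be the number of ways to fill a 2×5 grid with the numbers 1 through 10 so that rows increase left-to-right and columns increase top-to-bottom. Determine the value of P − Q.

4820

Ways to associate a product of 10 factors correspond to binary trees on 10 leaves, so the count is C_9. So P = C_9 = 4862.
Standard Young tableaux of shape 2×n are counted by C_n; here n = 5. So Q = C_5 = 42.
P − Q = 4862 − 42 = 4820.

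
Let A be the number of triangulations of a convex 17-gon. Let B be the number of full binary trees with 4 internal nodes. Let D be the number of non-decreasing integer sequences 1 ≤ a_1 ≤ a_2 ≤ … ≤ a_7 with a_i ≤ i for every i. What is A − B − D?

9694402

A convex 17-gon is triangulated into 15 triangles, and the number of such triangulations is the Catalan number C_{17−2} = C_15. So A = C_15 = 9694845.
The number of full binary trees on 4 internal nodes is the Catalan number C_4. So B = C_4 = 14.
Weakly increasing sequences with a_i ≤ i biject with Dyck paths of semilength 7, so there are C_7. So D = C_7 = 429.
A − B − D = 9694845 − 14 − 429 = 9694402.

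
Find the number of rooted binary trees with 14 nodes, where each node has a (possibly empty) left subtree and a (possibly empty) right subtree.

2674440

Binary trees (left/right distinguished) on n nodes are counted by C_n; here n = 14.
C_14 = C_13 · 2(2·13+1)/(13+2) = 742900 · 54/15 = 2674440.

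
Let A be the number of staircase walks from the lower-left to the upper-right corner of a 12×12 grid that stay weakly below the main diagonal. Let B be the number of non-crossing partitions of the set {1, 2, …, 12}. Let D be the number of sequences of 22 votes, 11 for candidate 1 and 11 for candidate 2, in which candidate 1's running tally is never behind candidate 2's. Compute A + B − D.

357238

Monotone paths in an n×n grid that stay weakly below the diagonal are counted by C_n; here n = 12. So A = C_12 = 208012.
The non-crossing partitions of [12] form a lattice of size C_12. So B = C_12 = 208012.
Reading a vote for the leader as '(' and for the other as ')' turns such a sequence into a balanced string of 11 pairs, so the count is C_11. So D = C_11 = 58786.
A + B − D = 208012 + 208012 − 58786 = 357238.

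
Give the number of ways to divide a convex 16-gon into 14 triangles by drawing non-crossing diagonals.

2674440

A convex 16-gon is triangulated into 14 triangles, and the number of such triangulations is the Catalan number C_{16−2} = C_14.
C_14 = 2674440.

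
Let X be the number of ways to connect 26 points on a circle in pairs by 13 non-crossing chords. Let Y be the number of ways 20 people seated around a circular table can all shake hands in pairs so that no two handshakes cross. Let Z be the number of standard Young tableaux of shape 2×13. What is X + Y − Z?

16796

Pairing 26 circle points by 13 non-crossing chords gives C_13 matchings. So X = C_13 = 742900.
Non-crossing handshake pairings of 2n people are counted by C_n; 20 people gives n = 10. So Y = C_10 = 16796.
By the hook-length formula (or a Dyck-path bijection), SYT of shape 2×13 number C_13. So Z = C_13 = 742900.
X + Y − Z = 742900 + 16796 − 742900 = 16796.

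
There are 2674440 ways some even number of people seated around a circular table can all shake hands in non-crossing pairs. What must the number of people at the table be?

28

Non-crossing handshake pairings of 2n people are counted by C_n. The Catalan number equal to 2674440 is C_14.
So n = 14, and there are 2n = 28 people.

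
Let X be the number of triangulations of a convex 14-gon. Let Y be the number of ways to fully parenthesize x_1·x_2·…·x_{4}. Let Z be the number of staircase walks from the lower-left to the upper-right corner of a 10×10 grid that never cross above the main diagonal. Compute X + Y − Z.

191221

Triangulations of a convex m-gon are counted by C_{m−2}; with m = 14 this is C_12. So X = C_12 = 208012.
Ways to associate a product of 4 factors correspond to binary trees on 4 leaves, so the count is C_3. So Y = C_3 = 5.
Sub-diagonal monotone paths from (0,0) to (10,10) biject with Dyck paths of semilength 10, giving C_10. So Z = C_10 = 16796.
X + Y − Z = 208012 + 5 − 16796 = 191221.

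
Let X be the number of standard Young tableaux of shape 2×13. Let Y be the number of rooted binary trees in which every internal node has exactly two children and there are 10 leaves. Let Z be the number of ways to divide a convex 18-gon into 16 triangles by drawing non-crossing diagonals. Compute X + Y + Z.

By the hook-length formula (or a Dyck-path bijection), SYT of shape 2×13 number C_13. So X = C_13 = 742900.
A full binary tree with L leaves has L−1 internal nodes and is counted by C_{L−1}; L = 10 gives C_9. So Y = C_9 = 4862.
Triangulations of a convex m-gon are counted by C_{m−2}; with m = 18 this is C_16. So Z = C_16 = 35357670.
X + Y + Z = 742900 + 4862 + 35357670 = 36105432.

36105432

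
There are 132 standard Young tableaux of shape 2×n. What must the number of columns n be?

Standard Young tableaux of shape 2×n are counted by C_n; 132 = C_6.

6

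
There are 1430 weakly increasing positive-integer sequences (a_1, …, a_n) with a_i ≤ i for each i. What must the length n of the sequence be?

8

Such sub-staircase sequences of length n are counted by C_n, and C_8 = 1430.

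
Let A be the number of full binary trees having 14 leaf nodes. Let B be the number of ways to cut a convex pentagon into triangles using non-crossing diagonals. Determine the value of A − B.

A full binary tree with L leaves has L−1 internal nodes and is counted by C_{L−1}; L = 14 gives C_13. So A = C_13 = 742900.
Triangulations of a convex m-gon are counted by C_{m−2}; with m = 5 this is C_3. So B = C_3 = 5.
A − B = 742900 − 5 = 742895.

742895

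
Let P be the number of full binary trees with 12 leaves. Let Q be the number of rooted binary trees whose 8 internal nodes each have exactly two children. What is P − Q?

57356

A full binary tree with L leaves has L−1 internal nodes and is counted by C_{L−1}; L = 12 gives C_11. So P = C_11 = 58786.
Full binary trees with n internal nodes are counted by C_n; here n = 8. So Q = C_8 = 1430.
P − Q = 58786 − 1430 = 57356.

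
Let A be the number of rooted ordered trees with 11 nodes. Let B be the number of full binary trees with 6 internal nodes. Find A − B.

A rooted plane tree on 11 nodes has 10 edges, and such trees are counted by C_10. So A = C_10 = 16796.
The number of full binary trees on 6 internal nodes is the Catalan number C_6. So B = C_6 = 132.
A − B = 16796 − 132 = 16664.

16664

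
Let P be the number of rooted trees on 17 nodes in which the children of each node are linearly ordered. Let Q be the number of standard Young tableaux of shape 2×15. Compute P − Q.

A rooted plane tree on 17 nodes has 16 edges, and such trees are counted by C_16. So P = C_16 = 35357670.
Standard Young tableaux of shape 2×n are counted by C_n; here n = 15. So Q = C_15 = 9694845.
P − Q = 35357670 − 9694845 = 25662825.

25662825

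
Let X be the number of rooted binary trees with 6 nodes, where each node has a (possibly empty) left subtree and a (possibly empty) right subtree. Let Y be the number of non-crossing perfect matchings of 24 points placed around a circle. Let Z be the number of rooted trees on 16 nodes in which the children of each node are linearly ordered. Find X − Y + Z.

There are C_n binary search tree shapes on n keys; with n = 6 that is C_6. So X = C_6 = 132.
Non-crossing perfect matchings of 2n points on a circle are counted by C_n; with 24 points, n = 12. So Y = C_12 = 208012.
Rooted ordered (plane) trees on m nodes have m−1 edges and are counted by C_{m−1}; m = 16 gives C_15. So Z = C_15 = 9694845.
X − Y + Z = 132 − 208012 + 9694845 = 9486965.

9486965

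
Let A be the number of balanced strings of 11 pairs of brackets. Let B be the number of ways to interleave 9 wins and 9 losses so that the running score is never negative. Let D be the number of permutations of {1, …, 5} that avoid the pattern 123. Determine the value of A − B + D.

53966

Balanced strings of n pairs of brackets are counted by C_n; here n = 11. So A = C_11 = 58786.
Reading a vote for the leader as '(' and for the other as ')' turns such a sequence into a balanced string of 9 pairs, so the count is C_9. So B = C_9 = 4862.
For any fixed pattern of length 3, the pattern-avoiding permutations of [5] number C_5. So D = C_5 = 42.
A − B + D = 58786 − 4862 + 42 = 53966.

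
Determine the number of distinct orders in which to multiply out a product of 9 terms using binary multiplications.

Bracketing 9 factors into binary products is counted by C_{9−1} = C_8.
C_8 = C_7 · 2(2·7+1)/(7+2) = 429 · 30/9 = 1430.

1430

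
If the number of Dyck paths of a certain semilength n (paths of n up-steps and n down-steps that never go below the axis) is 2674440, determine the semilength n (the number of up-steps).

14

Dyck paths of semilength n are counted by C_n; 2674440 = C_14.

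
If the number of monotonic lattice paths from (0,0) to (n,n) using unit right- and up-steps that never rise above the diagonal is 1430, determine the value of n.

Such diagonal-avoiding paths in an n×n grid are counted by C_n. Since C_8 = 1430, the index is 8.

8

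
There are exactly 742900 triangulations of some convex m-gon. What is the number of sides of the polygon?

15

Triangulations of a convex m-gon are counted by C_{m−2}. The Catalan number equal to 742900 is C_13.
So m − 2 = 13, giving m = 15 sides.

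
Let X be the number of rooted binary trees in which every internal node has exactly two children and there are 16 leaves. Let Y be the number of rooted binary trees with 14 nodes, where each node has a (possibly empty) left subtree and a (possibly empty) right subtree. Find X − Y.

A full binary tree with L leaves has L−1 internal nodes and is counted by C_{L−1}; L = 16 gives C_15. So X = C_15 = 9694845.
There are C_n binary search tree shapes on n keys; with n = 14 that is C_14. So Y = C_14 = 2674440.
X − Y = 9694845 − 2674440 = 7020405.

7020405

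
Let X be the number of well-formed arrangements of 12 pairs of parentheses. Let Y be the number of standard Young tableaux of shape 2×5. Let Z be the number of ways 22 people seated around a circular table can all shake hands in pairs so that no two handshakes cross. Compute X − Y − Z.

149184

With 12 pairs the number of balanced bracket strings is the Catalan number C_12. So X = C_12 = 208012.
Standard Young tableaux of shape 2×n are counted by C_n; here n = 5. So Y = C_5 = 42.
With 22 = 2·11 people, non-crossing handshake pairings are non-crossing perfect matchings on a circle, counted by C_11. So Z = C_11 = 58786.
X − Y − Z = 208012 − 42 − 58786 = 149184.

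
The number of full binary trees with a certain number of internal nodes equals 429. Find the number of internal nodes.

Full binary trees with n internal nodes are counted by C_n, and C_7 = 429.

7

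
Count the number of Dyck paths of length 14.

429

Paths of 7 up- and 7 down-steps that never dip below the axis are Dyck paths; their count is C_7.
C_7 = C(14,7)/8 = 3432/8 = 429.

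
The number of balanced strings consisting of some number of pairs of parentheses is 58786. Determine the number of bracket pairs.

11

Balanced strings of n bracket-pairs are counted by C_n. Since C_11 = 58786, the index is 11.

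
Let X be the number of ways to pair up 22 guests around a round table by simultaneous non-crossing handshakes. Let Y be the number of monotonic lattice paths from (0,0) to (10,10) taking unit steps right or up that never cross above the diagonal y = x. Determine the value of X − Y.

Non-crossing handshake pairings of 2n people are counted by C_n; 22 people gives n = 11. So X = C_11 = 58786.
Sub-diagonal monotone paths from (0,0) to (10,10) biject with Dyck paths of semilength 10, giving C_10. So Y = C_10 = 16796.
X − Y = 58786 − 16796 = 41990.

41990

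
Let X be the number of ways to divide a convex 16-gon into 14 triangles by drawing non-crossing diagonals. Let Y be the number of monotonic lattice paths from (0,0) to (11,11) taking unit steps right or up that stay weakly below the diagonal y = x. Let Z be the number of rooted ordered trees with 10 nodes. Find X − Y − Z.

2610792

The number of triangulations of a 16-gon is the Catalan number C_14 (index = sides − 2). So X = C_14 = 2674440.
Monotone paths in an n×n grid that stay weakly below the diagonal are counted by C_n; here n = 11. So Y = C_11 = 58786.
Rooted ordered (plane) trees on m nodes have m−1 edges and are counted by C_{m−1}; m = 10 gives C_9. So Z = C_9 = 4862.
X − Y − Z = 2674440 − 58786 − 4862 = 2610792.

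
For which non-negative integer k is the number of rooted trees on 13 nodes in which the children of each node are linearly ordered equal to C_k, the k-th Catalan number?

A rooted plane tree on 13 nodes has 12 edges, and such trees are counted by C_12.

12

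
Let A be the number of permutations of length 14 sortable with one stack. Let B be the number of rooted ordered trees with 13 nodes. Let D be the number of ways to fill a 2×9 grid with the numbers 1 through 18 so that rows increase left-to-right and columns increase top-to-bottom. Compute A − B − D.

Stack-sortable permutations are exactly the 231-avoiding ones, counted by C_n; here n = 14. So A = C_14 = 2674440.
A rooted plane tree on 13 nodes has 12 edges, and such trees are counted by C_12. So B = C_12 = 208012.
By the hook-length formula (or a Dyck-path bijection), SYT of shape 2×9 number C_9. So D = C_9 = 4862.
A − B − D = 2674440 − 208012 − 4862 = 2461566.

2461566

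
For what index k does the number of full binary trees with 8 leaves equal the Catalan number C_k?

7

A full binary tree with L leaves has L−1 internal nodes and is counted by C_{L−1}; L = 8 gives C_7.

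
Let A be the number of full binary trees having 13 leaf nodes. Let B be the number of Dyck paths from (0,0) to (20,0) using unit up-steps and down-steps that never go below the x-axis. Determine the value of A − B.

Full binary trees with 13 leaves have 13−1 = 12 internal nodes, so there are C_12 of them. So A = C_12 = 208012.
Paths of 10 up- and 10 down-steps that never dip below the axis are Dyck paths; their count is C_10. So B = C_10 = 16796.
A − B = 208012 − 16796 = 191216.

191216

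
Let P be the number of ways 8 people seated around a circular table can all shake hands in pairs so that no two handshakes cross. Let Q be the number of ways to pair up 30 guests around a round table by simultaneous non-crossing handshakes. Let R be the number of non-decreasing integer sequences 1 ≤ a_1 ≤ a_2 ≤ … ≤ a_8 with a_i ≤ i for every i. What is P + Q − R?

9693429

With 8 = 2·4 people, non-crossing handshake pairings are non-crossing perfect matchings on a circle, counted by C_4. So P = C_4 = 14.
With 30 = 2·15 people, non-crossing handshake pairings are non-crossing perfect matchings on a circle, counted by C_15. So Q = C_15 = 9694845.
Such sub-staircase sequences of length n are counted by C_n; here n = 8. So R = C_8 = 1430.
P + Q − R = 14 + 9694845 − 1430 = 9693429.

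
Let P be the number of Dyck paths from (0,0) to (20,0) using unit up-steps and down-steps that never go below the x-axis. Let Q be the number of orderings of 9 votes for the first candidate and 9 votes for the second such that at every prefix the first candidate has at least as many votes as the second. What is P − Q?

11934

Dyck paths of semilength n (length 2n) are counted by C_n; here n = 10. So P = C_10 = 16796.
Ballot sequences with n votes each where one side never trails are Dyck words, counted by C_n; here n = 9. So Q = C_9 = 4862.
P − Q = 16796 − 4862 = 11934.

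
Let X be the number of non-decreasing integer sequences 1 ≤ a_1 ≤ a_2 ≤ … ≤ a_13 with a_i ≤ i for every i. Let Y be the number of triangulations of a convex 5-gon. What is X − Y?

Such sub-staircase sequences of length n are counted by C_n; here n = 13. So X = C_13 = 742900.
Triangulations of a convex m-gon are counted by C_{m−2}; with m = 5 this is C_3. So Y = C_3 = 5.
X − Y = 742900 − 5 = 742895.

742895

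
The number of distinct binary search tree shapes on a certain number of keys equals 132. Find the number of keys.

Binary search tree shapes on n keys are counted by C_n, and C_6 = 132.

6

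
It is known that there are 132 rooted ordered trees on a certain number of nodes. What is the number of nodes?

Rooted ordered trees on m nodes are counted by C_{m−1}. Since C_6 = 132, the index is 6.
So the index is 6, and the number of nodes is 6 + 1 = 7.

7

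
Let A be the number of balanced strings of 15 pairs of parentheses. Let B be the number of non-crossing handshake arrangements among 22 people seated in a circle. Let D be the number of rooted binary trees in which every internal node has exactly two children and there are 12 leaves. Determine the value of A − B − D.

9577273

A balanced arrangement of 15 bracket pairs is a Dyck word of semilength 15, so the count is C_15. So A = C_15 = 9694845.
Non-crossing handshake pairings of 2n people are counted by C_n; 22 people gives n = 11. So B = C_11 = 58786.
Full binary trees with 12 leaves have 12−1 = 11 internal nodes, so there are C_11 of them. So D = C_11 = 58786.
A − B − D = 9694845 − 58786 − 58786 = 9577273.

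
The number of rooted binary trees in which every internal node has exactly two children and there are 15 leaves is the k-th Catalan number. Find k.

14

A full binary tree with L leaves has L−1 internal nodes and is counted by C_{L−1}; L = 15 gives C_14.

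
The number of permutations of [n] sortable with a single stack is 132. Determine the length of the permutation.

6

Stack-sortable permutations of [n] are counted by C_n; 132 = C_6.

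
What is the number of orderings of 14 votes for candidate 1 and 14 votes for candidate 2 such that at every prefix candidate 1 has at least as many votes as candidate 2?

2674440

Reading a vote for the leader as '(' and for the other as ')' turns such a sequence into a balanced string of 14 pairs, so the count is C_14.
C_14 = 2674440.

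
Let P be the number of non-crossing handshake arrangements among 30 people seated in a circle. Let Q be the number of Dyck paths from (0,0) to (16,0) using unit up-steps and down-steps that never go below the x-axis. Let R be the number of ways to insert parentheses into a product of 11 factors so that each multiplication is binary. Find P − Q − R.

With 30 = 2·15 people, non-crossing handshake pairings are non-crossing perfect matchings on a circle, counted by C_15. So P = C_15 = 9694845.
A Dyck path with 8 up-steps and 8 down-steps has semilength 8, so there are C_8 of them. So Q = C_8 = 1430.
Bracketing 11 factors into binary products is counted by C_{11−1} = C_10. So R = C_10 = 16796.
P − Q − R = 9694845 − 1430 − 16796 = 9676619.

9676619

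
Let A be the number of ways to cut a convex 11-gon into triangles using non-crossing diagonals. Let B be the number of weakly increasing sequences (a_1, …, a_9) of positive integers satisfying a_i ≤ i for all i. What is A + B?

Triangulations of a convex m-gon are counted by C_{m−2}; with m = 11 this is C_9. So A = C_9 = 4862.
Weakly increasing sequences with a_i ≤ i biject with Dyck paths of semilength 9, so there are C_9. So B = C_9 = 4862.
A + B = 4862 + 4862 = 9724.

9724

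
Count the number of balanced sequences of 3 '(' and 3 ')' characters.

A balanced arrangement of 3 bracket pairs is a Dyck word of semilength 3, so the count is C_3.
C_3 = 5.

5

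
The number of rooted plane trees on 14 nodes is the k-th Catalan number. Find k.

13

Rooted ordered (plane) trees on m nodes have m−1 edges and are counted by C_{m−1}; m = 14 gives C_13.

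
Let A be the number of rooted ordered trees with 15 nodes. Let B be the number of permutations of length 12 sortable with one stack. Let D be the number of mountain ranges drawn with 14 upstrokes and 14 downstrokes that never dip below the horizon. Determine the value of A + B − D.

208012

A rooted plane tree on 15 nodes has 14 edges, and such trees are counted by C_14. So A = C_14 = 2674440.
Stack-sortable permutations are exactly the 231-avoiding ones, counted by C_n; here n = 12. So B = C_12 = 208012.
Dyck paths of semilength n (length 2n) are counted by C_n; here n = 14. So D = C_14 = 2674440.
A + B − D = 2674440 + 208012 − 2674440 = 208012.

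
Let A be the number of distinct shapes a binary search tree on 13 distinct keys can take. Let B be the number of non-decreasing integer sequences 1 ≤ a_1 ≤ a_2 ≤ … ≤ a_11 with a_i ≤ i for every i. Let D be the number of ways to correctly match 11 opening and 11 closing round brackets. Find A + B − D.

742900

Rooted binary trees with 13 nodes (each child slot possibly empty) number C_13. So A = C_13 = 742900.
Weakly increasing sequences with a_i ≤ i biject with Dyck paths of semilength 11, so there are C_11. So B = C_11 = 58786.
A balanced arrangement of 11 bracket pairs is a Dyck word of semilength 11, so the count is C_11. So D = C_11 = 58786.
A + B − D = 742900 + 58786 − 58786 = 742900.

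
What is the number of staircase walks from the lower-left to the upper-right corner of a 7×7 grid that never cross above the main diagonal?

Sub-diagonal monotone paths from (0,0) to (7,7) biject with Dyck paths of semilength 7, giving C_7.
C_7 = C(14,7)/8 = 3432/8 = 429.

429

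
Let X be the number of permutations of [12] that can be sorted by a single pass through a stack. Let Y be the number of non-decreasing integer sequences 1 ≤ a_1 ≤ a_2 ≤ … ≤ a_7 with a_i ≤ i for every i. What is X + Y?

By Knuth's characterisation, the stack-sortable permutations of length 12 are the 231-avoiders, numbering C_12. So X = C_12 = 208012.
Such sub-staircase sequences of length n are counted by C_n; here n = 7. So Y = C_7 = 429.
X + Y = 208012 + 429 = 208441.

208441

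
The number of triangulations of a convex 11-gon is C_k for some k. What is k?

A convex 11-gon is triangulated into 9 triangles, and the number of such triangulations is the Catalan number C_{11−2} = C_9.

9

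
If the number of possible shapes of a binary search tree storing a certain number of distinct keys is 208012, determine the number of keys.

12

Binary search tree shapes on n keys are counted by C_n, and C_12 = 208012.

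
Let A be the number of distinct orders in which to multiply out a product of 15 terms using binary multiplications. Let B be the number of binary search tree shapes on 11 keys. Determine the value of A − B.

2615654

Bracketing 15 factors into binary products is counted by C_{15−1} = C_14. So A = C_14 = 2674440.
Rooted binary trees with 11 nodes (each child slot possibly empty) number C_11. So B = C_11 = 58786.
A − B = 2674440 − 58786 = 2615654.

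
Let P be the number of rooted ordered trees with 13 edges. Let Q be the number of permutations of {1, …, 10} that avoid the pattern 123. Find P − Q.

Rooted ordered trees with n edges are counted by C_n; here n = 13. So P = C_13 = 742900.
Permutations of [n] avoiding any single length-3 pattern are counted by C_n; here n = 10. So Q = C_10 = 16796.
P − Q = 742900 − 16796 = 726104.

726104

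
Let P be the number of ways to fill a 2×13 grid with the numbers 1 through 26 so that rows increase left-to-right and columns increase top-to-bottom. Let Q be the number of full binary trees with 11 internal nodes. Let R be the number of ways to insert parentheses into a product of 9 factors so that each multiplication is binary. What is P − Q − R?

682684

By the hook-length formula (or a Dyck-path bijection), SYT of shape 2×13 number C_13. So P = C_13 = 742900.
Full binary trees with n internal nodes are counted by C_n; here n = 11. So Q = C_11 = 58786.
Ways to associate a product of 9 factors correspond to binary trees on 9 leaves, so the count is C_8. So R = C_8 = 1430.
P − Q − R = 742900 − 58786 − 1430 = 682684.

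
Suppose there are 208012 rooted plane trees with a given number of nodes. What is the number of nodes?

Rooted ordered trees on m nodes are counted by C_{m−1}. Since C_12 = 208012, the index is 12.
So the index is 12, and the number of nodes is 12 + 1 = 13.

13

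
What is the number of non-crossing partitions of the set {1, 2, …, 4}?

The non-crossing partitions of [4] form a lattice of size C_4.
C_4 = C(8,4)/5 = 70/5 = 14.

14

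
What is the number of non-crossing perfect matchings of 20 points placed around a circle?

16796

Pairing 20 circle points by 10 non-crossing chords gives C_10 matchings.
C_10 = C(20,10)/11 = 184756/11 = 16796.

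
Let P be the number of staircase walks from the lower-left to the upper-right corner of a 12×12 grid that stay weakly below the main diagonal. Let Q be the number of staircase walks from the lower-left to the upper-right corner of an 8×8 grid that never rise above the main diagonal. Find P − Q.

Sub-diagonal monotone paths from (0,0) to (12,12) biject with Dyck paths of semilength 12, giving C_12. So P = C_12 = 208012.
Sub-diagonal monotone paths from (0,0) to (8,8) biject with Dyck paths of semilength 8, giving C_8. So Q = C_8 = 1430.
P − Q = 208012 − 1430 = 206582.

206582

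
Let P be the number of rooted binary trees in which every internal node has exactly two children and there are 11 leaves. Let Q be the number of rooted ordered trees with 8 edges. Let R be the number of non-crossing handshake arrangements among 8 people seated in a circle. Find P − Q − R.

Full binary trees with 11 leaves have 11−1 = 10 internal nodes, so there are C_10 of them. So P = C_10 = 16796.
A rooted plane tree with 8 edges has 9 nodes, and the count is C_8. So Q = C_8 = 1430.
With 8 = 2·4 people, non-crossing handshake pairings are non-crossing perfect matchings on a circle, counted by C_4. So R = C_4 = 14.
P − Q − R = 16796 − 1430 − 14 = 15352.

15352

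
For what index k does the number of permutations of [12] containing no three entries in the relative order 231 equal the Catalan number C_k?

For any fixed pattern of length 3, the pattern-avoiding permutations of [12] number C_12.

12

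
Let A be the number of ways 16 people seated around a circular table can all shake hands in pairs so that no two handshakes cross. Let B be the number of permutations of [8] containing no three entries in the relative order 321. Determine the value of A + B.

With 16 = 2·8 people, non-crossing handshake pairings are non-crossing perfect matchings on a circle, counted by C_8. So A = C_8 = 1430.
For any fixed pattern of length 3, the pattern-avoiding permutations of [8] number C_8. So B = C_8 = 1430.
A + B = 1430 + 1430 = 2860.

2860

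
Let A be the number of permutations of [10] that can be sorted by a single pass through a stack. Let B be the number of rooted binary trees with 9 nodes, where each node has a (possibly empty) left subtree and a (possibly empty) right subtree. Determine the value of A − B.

By Knuth's characterisation, the stack-sortable permutations of length 10 are the 231-avoiders, numbering C_10. So A = C_10 = 16796.
Binary trees (left/right distinguished) on n nodes are counted by C_n; here n = 9. So B = C_9 = 4862.
A − B = 16796 − 4862 = 11934.

11934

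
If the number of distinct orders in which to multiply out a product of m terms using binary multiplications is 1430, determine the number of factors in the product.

Parenthesizations of m factors are counted by C_{m−1}; 1430 = C_8.
So the index is 8, and the number of factors is 8 + 1 = 9.

9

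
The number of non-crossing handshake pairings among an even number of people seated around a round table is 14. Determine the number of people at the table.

8

Non-crossing handshake pairings of 2n people are counted by C_n. The Catalan number equal to 14 is C_4.
So n = 4, and there are 2n = 8 people.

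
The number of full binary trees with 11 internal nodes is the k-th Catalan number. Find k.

The number of full binary trees on 11 internal nodes is the Catalan number C_11.

11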